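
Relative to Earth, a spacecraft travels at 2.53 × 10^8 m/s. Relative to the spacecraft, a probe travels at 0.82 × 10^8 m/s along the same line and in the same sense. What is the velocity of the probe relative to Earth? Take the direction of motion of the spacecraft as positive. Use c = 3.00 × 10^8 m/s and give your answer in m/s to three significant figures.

2.72 × 10^8 m/s

In units of c (dividing by 3.00 × 10^8 m/s): v = 0.843, u' = 0.273.
u = (u' + v)/(1 + u'v/c²):
u = (0.273 + 0.843) / (1 + 0.273·0.843) = 1.1167/1.2305 = 0.9075
(Galilean addition would give +1.117c, exceeding c.)
Converting back: u = 0.9075 × 3.00 × 10^8 m/s.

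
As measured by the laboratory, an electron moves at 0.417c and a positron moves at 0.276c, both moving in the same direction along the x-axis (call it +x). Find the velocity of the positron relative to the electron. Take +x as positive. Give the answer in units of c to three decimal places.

β_A = 0.417, β_B = 0.276.
Transform to A's frame with the inverse velocity-addition law: u' = (u − v)/(1 − uv/c²), taking u = β_B and v = β_A.
u' = (0.276 − 0.417) / (1 − (0.417)(0.276)) = -0.1410/0.8849 = -0.1593.

-0.159c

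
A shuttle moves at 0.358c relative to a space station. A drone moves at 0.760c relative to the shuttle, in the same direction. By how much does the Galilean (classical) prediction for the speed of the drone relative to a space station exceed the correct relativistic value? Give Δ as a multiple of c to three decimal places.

Δ = 0.239c

Galilean: u_cl = 0.760 + 0.358 = 1.1180.
Relativistic: u_rel = (0.760 + 0.358) / (1 + 0.760·0.358) = 1.1180/1.2721 = 0.8789.
Δ = 1.1180 − 0.8789 = 0.2391.
(The classical prediction exceeds c; the relativistic result does not.)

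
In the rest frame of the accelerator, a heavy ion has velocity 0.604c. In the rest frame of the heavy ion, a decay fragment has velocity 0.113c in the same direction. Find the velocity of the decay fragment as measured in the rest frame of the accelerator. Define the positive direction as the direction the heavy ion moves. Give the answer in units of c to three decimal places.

0.671c

With v = 0.604 and u' = 0.113 (in units of c),
u = (u' + v)/(1 + u'v/c²):
u = (0.113 + 0.604) / (1 + 0.113·0.604) = 0.7170/1.0683 = 0.6712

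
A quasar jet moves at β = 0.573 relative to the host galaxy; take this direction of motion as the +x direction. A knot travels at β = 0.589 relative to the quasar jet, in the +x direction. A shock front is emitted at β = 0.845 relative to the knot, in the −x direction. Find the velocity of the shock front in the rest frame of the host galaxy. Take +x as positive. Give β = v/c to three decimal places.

β = +0.089

Apply u = (u' + v)/(1 + u'v/c²) successively, working outward toward the host galaxy.
Start: velocity of the quasar jet relative to the host galaxy = 0.5730c.
Compose with the knot (u' = 0.589 in the quasar jet frame): u_1 = (0.589 + 0.573) / (1 + 0.589·0.573) = 1.1620/1.3375 = 0.8688.
Compose with the shock front (u' = -0.845 in the knot frame): u_2 = (-0.845 + 0.869) / (1 + (-0.845)·0.869) = 0.0238/0.2659 = 0.0895.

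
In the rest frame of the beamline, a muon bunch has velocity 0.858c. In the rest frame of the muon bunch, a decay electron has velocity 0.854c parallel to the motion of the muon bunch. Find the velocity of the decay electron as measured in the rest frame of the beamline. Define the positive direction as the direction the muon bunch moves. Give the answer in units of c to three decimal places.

0.988c

With v = 0.858 and u' = 0.854 (in units of c),
u = (u' + v)/(1 + u'v/c²):
u = (0.854 + 0.858) / (1 + 0.854·0.858) = 1.7120/1.7327 = 0.9880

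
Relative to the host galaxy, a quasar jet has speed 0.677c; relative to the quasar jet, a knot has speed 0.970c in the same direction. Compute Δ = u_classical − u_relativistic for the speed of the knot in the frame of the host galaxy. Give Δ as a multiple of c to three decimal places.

Δ = 0.653c

Galilean: u_cl = 0.970 + 0.677 = 1.6470.
Relativistic: u_rel = (0.970 + 0.677) / (1 + 0.970·0.677) = 1.6470/1.6567 = 0.9942.
Δ = 1.6470 − 0.9942 = 0.6528.
(The classical prediction exceeds c; the relativistic result does not.)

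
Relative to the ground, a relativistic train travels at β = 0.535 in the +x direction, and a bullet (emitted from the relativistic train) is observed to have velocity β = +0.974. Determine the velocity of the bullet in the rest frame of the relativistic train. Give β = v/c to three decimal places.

Invert the composition law: u' = (u − v)/(1 − uv/c²).
u' = (0.974 − 0.535) / (1 − (0.974)(0.535)) = 0.4390/0.4789 = 0.9167.

β = +0.917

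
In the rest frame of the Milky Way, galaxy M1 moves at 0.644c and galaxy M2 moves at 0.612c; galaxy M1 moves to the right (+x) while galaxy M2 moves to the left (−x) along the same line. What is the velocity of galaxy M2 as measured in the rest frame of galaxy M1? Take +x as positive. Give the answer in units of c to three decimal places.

-0.901c

β_A = 0.644, β_B = -0.612.
Transform to A's frame with the inverse velocity-addition law: u' = (u − v)/(1 − uv/c²), taking u = β_B and v = β_A.
u' = (-0.612 − 0.644) / (1 − (0.644)(-0.612)) = -1.2560/1.3941 = -0.9009.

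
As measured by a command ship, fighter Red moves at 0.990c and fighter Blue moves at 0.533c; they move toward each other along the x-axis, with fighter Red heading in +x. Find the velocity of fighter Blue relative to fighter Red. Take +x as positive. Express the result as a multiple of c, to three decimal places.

-0.997c

β_A = 0.990, β_B = -0.533.
Transform to A's frame with the inverse velocity-addition law: u' = (u − v)/(1 − uv/c²), taking u = β_B and v = β_A.
u' = (-0.533 − 0.990) / (1 − (0.990)(-0.533)) = -1.5230/1.5277 = -0.9969.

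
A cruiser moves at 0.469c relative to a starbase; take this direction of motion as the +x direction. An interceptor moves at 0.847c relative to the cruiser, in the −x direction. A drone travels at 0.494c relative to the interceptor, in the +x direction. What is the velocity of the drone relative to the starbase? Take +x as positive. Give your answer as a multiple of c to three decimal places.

-0.193c

Apply u = (u' + v)/(1 + u'v/c²) successively, working outward toward the starbase.
Start: velocity of the cruiser relative to the starbase = 0.4690c.
Compose with the interceptor (u' = -0.847 in the cruiser frame): u_1 = (-0.847 + 0.469) / (1 + (-0.847)·0.469) = -0.3780/0.6028 = -0.6271.
Compose with the drone (u' = 0.494 in the interceptor frame): u_2 = (0.494 + (-0.627)) / (1 + 0.494·(-0.627)) = -0.1331/0.6902 = -0.1929.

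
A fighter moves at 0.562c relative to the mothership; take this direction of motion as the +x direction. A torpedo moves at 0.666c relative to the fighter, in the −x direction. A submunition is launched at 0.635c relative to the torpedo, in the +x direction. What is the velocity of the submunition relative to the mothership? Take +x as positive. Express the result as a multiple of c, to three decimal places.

+0.524c

Apply u = (u' + v)/(1 + u'v/c²) successively, working outward toward the mothership.
Start: velocity of the fighter relative to the mothership = 0.5620c.
Compose with the torpedo (u' = -0.666 in the fighter frame): u_1 = (-0.666 + 0.562) / (1 + (-0.666)·0.562) = -0.1040/0.6257 = -0.1662.
Compose with the submunition (u' = 0.635 in the torpedo frame): u_2 = (0.635 + (-0.166)) / (1 + 0.635·(-0.166)) = 0.4688/0.8945 = 0.5241.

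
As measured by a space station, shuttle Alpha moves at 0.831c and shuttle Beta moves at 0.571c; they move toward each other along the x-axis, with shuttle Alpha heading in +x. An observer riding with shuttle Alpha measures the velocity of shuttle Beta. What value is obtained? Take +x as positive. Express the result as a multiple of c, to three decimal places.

β_A = 0.831, β_B = -0.571.
Transform to A's frame with the inverse velocity-addition law: u' = (u − v)/(1 − uv/c²), taking u = β_B and v = β_A.
u' = (-0.571 − 0.831) / (1 − (0.831)(-0.571)) = -1.4020/1.4745 = -0.9508.

-0.951c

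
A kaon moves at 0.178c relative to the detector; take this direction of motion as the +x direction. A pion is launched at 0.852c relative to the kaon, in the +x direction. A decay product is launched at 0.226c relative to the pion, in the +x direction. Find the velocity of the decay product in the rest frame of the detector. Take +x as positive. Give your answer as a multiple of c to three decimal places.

0.932c

Apply u = (u' + v)/(1 + u'v/c²) successively, working outward toward the detector.
Start: velocity of the kaon relative to the detector = 0.1780c.
Compose with the pion (u' = 0.852 in the kaon frame): u_1 = (0.852 + 0.178) / (1 + 0.852·0.178) = 1.0300/1.1517 = 0.8944.
Compose with the decay product (u' = 0.226 in the pion frame): u_2 = (0.226 + 0.894) / (1 + 0.226·0.894) = 1.1204/1.2021 = 0.9320.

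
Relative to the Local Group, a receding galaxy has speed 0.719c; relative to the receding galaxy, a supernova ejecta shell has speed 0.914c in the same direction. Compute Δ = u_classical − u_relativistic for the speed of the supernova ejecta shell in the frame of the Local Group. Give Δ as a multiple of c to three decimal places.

Δ = 0.648c

Galilean: u_cl = 0.914 + 0.719 = 1.6330.
Relativistic: u_rel = (0.914 + 0.719) / (1 + 0.914·0.719) = 1.6330/1.6572 = 0.9854.
Δ = 1.6330 − 0.9854 = 0.6476.
(The classical prediction exceeds c; the relativistic result does not.)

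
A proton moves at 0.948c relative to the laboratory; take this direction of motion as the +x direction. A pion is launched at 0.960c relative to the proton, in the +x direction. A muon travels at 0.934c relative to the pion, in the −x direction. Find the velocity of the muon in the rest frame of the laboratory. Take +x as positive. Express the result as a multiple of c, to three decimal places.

+0.969c

Apply u = (u' + v)/(1 + u'v/c²) successively, working outward toward the laboratory.
Start: velocity of the proton relative to the laboratory = 0.9480c.
Compose with the pion (u' = 0.960 in the proton frame): u_1 = (0.960 + 0.948) / (1 + 0.960·0.948) = 1.9080/1.9101 = 0.9989.
Compose with the muon (u' = -0.934 in the pion frame): u_2 = (-0.934 + 0.999) / (1 + (-0.934)·0.999) = 0.0649/0.0670 = 0.9686.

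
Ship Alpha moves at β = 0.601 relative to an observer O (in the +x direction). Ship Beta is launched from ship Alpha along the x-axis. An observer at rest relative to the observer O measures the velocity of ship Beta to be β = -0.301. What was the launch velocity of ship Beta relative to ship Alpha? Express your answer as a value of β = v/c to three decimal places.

Invert the composition law: u' = (u − v)/(1 − uv/c²).
u' = (-0.301 − 0.601) / (1 − (-0.301)(0.601)) = -0.9020/1.1809 = -0.7638.

β = -0.764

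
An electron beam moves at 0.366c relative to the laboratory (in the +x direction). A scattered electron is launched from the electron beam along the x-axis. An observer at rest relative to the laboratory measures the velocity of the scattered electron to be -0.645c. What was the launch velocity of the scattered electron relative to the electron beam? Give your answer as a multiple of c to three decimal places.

Invert the composition law: u' = (u − v)/(1 − uv/c²).
u' = (-0.645 − 0.366) / (1 − (-0.645)(0.366)) = -1.0110/1.2361 = -0.8179.

-0.818c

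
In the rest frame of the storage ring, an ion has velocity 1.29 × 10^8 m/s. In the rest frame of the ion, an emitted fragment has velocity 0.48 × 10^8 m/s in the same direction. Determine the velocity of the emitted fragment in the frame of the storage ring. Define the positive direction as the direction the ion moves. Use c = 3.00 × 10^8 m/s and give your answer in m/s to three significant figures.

1.66 × 10^8 m/s

In units of c (dividing by 3.00 × 10^8 m/s): v = 0.430, u' = 0.160.
u = (u' + v)/(1 + u'v/c²):
u = (0.160 + 0.430) / (1 + 0.160·0.430) = 0.5900/1.0688 = 0.5520
Converting back: u = 0.5520 × 3.00 × 10^8 m/s.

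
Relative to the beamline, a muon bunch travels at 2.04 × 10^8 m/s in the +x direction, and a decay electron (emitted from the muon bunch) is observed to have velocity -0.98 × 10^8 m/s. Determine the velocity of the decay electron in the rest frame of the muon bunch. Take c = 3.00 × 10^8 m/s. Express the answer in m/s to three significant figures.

v = 0.680c, u = -0.327c.
Invert the composition law: u' = (u − v)/(1 − uv/c²).
u' = (-0.327 − 0.680) / (1 − (-0.327)(0.680)) = -1.0067/1.2221 = -0.8237.
u' = -0.8237 × 3.00 × 10^8 m/s.

-2.47 × 10^8 m/s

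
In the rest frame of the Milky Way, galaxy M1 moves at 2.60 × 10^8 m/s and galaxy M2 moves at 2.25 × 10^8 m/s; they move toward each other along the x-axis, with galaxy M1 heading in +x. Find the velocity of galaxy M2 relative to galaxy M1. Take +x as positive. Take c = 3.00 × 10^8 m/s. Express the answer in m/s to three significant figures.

-2.94 × 10^8 m/s

β_A = 0.867, β_B = -0.750 (dividing each by c = 3.00 × 10^8 m/s).
Transform to A's frame with the inverse velocity-addition law: u' = (u − v)/(1 − uv/c²), taking u = β_B and v = β_A.
u' = (-0.750 − 0.867) / (1 − (0.867)(-0.750)) = -1.6167/1.6500 = -0.9798.
u' = -0.9798 × 3.00 × 10^8 m/s.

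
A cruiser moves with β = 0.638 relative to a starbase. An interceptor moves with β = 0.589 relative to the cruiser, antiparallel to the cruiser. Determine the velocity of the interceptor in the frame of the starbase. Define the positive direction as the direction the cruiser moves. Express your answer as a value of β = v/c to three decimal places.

β = +0.078

With v = 0.638 and u' = -0.589 (in units of c),
u = (u' + v)/(1 + u'v/c²):
u = (-0.589 + 0.638) / (1 + (-0.589)·0.638) = 0.0490/0.6242 = 0.0785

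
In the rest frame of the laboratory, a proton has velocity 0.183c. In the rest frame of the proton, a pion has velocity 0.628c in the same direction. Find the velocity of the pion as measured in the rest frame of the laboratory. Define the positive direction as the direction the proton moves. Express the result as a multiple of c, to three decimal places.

With v = 0.183 and u' = 0.628 (in units of c),
u = (u' + v)/(1 + u'v/c²):
u = (0.628 + 0.183) / (1 + 0.628·0.183) = 0.8110/1.1149 = 0.7274

0.727c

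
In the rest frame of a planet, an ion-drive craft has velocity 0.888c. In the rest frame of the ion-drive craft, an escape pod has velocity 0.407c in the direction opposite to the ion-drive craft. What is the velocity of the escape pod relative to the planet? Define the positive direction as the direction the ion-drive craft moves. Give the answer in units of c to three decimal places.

+0.753c

With v = 0.888 and u' = -0.407 (in units of c),
u = (u' + v)/(1 + u'v/c²):
u = (-0.407 + 0.888) / (1 + (-0.407)·0.888) = 0.4810/0.6386 = 0.7532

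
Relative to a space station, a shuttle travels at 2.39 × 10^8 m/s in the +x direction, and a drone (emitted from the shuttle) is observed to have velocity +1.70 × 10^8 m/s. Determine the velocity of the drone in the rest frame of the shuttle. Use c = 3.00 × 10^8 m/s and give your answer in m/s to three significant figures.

v = 0.797c, u = 0.567c.
Invert the composition law: u' = (u − v)/(1 − uv/c²).
u' = (0.567 − 0.797) / (1 − (0.567)(0.797)) = -0.2300/0.5486 = -0.4193.
u' = -0.4193 × 3.00 × 10^8 m/s.

-1.26 × 10^8 m/s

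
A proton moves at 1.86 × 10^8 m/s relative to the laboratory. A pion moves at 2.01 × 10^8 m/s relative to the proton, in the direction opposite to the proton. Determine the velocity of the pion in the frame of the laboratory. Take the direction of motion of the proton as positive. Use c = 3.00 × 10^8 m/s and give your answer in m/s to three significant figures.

-2.57 × 10^7 m/s

In units of c (dividing by 3.00 × 10^8 m/s): v = 0.620, u' = -0.670.
u = (u' + v)/(1 + u'v/c²):
u = (-0.670 + 0.620) / (1 + (-0.670)·0.620) = -0.0500/0.5846 = -0.0855
Converting back: u = -0.0855 × 3.00 × 10^8 m/s.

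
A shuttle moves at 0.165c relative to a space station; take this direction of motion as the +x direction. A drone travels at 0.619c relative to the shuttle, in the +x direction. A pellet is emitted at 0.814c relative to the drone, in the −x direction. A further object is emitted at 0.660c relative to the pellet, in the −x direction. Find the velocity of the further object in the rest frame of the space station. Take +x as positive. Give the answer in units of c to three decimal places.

Apply u = (u' + v)/(1 + u'v/c²) successively, working outward toward the space station.
Start: velocity of the shuttle relative to the space station = 0.1650c.
Compose with the drone (u' = 0.619 in the shuttle frame): u_1 = (0.619 + 0.165) / (1 + 0.619·0.165) = 0.7840/1.1021 = 0.7113.
Compose with the pellet (u' = -0.814 in the drone frame): u_2 = (-0.814 + 0.711) / (1 + (-0.814)·0.711) = -0.1027/0.4210 = -0.2439.
Compose with the further object (u' = -0.660 in the pellet frame): u_3 = (-0.660 + (-0.244)) / (1 + (-0.660)·(-0.244)) = -0.9039/1.1609 = -0.7786.

-0.779c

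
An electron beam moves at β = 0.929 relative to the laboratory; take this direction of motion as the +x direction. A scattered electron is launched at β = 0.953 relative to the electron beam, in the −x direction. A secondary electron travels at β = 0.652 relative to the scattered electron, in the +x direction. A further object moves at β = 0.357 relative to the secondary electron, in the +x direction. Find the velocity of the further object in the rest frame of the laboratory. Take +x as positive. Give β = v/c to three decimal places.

β = +0.735

Apply u = (u' + v)/(1 + u'v/c²) successively, working outward toward the laboratory.
Start: velocity of the electron beam relative to the laboratory = 0.9290c.
Compose with the scattered electron (u' = -0.953 in the electron beam frame): u_1 = (-0.953 + 0.929) / (1 + (-0.953)·0.929) = -0.0240/0.1147 = -0.2093.
Compose with the secondary electron (u' = 0.652 in the scattered electron frame): u_2 = (0.652 + (-0.209)) / (1 + 0.652·(-0.209)) = 0.4427/0.8635 = 0.5127.
Compose with the further object (u' = 0.357 in the secondary electron frame): u_3 = (0.357 + 0.513) / (1 + 0.357·0.513) = 0.8697/1.1830 = 0.7351.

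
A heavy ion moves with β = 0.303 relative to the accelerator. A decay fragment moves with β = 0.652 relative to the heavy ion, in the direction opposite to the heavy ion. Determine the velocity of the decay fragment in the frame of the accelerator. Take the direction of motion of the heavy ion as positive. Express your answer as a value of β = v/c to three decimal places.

With v = 0.303 and u' = -0.652 (in units of c),
u = (u' + v)/(1 + u'v/c²):
u = (-0.652 + 0.303) / (1 + (-0.652)·0.303) = -0.3490/0.8024 = -0.4349
(Galilean addition would give -0.349c.)

β = -0.435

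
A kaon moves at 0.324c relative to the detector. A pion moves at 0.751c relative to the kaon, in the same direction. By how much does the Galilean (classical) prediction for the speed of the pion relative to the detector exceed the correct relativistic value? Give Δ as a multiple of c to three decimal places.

Δ = 0.210c

Galilean: u_cl = 0.751 + 0.324 = 1.0750.
Relativistic: u_rel = (0.751 + 0.324) / (1 + 0.751·0.324) = 1.0750/1.2433 = 0.8646.
Δ = 1.0750 − 0.8646 = 0.2104.
(The classical prediction exceeds c; the relativistic result does not.)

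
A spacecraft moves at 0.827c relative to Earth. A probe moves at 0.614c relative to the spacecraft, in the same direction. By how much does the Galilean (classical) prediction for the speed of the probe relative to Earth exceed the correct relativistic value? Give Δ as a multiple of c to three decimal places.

Galilean: u_cl = 0.614 + 0.827 = 1.4410.
Relativistic: u_rel = (0.614 + 0.827) / (1 + 0.614·0.827) = 1.4410/1.5078 = 0.9557.
Δ = 1.4410 − 0.9557 = 0.4853.
(The classical prediction exceeds c; the relativistic result does not.)

Δ = 0.485c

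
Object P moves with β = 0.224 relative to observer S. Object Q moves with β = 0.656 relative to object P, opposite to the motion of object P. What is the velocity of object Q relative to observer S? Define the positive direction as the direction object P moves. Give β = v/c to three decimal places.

With v = 0.224 and u' = -0.656 (in units of c),
u = (u' + v)/(1 + u'v/c²):
u = (-0.656 + 0.224) / (1 + (-0.656)·0.224) = -0.4320/0.8531 = -0.5064

β = -0.506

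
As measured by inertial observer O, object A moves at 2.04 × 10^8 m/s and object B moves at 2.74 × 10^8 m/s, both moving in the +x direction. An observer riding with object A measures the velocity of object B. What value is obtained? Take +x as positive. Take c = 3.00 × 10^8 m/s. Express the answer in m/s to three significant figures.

+1.85 × 10^8 m/s

β_A = 0.680, β_B = 0.913 (dividing each by c = 3.00 × 10^8 m/s).
Transform to A's frame with the inverse velocity-addition law: u' = (u − v)/(1 − uv/c²), taking u = β_B and v = β_A.
u' = (0.913 − 0.680) / (1 − (0.680)(0.913)) = 0.2333/0.3789 = 0.6158.
u' = 0.6158 × 3.00 × 10^8 m/s.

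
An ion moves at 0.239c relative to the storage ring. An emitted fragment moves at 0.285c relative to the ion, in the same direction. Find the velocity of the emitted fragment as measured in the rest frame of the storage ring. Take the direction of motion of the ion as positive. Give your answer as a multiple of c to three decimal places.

0.491c

With v = 0.239 and u' = 0.285 (in units of c),
u = (u' + v)/(1 + u'v/c²):
u = (0.285 + 0.239) / (1 + 0.285·0.239) = 0.5240/1.0681 = 0.4906
(Galilean addition would give +0.524c.)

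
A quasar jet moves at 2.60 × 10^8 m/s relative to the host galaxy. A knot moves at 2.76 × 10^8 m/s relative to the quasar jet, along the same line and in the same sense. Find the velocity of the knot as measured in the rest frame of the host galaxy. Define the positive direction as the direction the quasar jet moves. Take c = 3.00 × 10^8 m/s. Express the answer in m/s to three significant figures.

In units of c (dividing by 3.00 × 10^8 m/s): v = 0.867, u' = 0.920.
u = (u' + v)/(1 + u'v/c²):
u = (0.920 + 0.867) / (1 + 0.920·0.867) = 1.7867/1.7973 = 0.9941
Converting back: u = 0.9941 × 3.00 × 10^8 m/s.

2.98 × 10^8 m/s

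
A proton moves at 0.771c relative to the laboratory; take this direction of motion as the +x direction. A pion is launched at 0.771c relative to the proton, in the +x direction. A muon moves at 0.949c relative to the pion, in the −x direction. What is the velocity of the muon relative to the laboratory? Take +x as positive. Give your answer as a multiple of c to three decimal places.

+0.220c

Apply u = (u' + v)/(1 + u'v/c²) successively, working outward toward the laboratory.
Start: velocity of the proton relative to the laboratory = 0.7710c.
Compose with the pion (u' = 0.771 in the proton frame): u_1 = (0.771 + 0.771) / (1 + 0.771·0.771) = 1.5420/1.5944 = 0.9671.
Compose with the muon (u' = -0.949 in the pion frame): u_2 = (-0.949 + 0.967) / (1 + (-0.949)·0.967) = 0.0181/0.0822 = 0.2203.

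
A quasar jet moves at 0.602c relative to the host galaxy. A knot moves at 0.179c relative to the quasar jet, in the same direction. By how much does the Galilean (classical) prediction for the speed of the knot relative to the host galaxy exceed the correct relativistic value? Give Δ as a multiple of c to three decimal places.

Galilean: u_cl = 0.179 + 0.602 = 0.7810.
Relativistic: u_rel = (0.179 + 0.602) / (1 + 0.179·0.602) = 0.7810/1.1078 = 0.7050.
Δ = 0.7810 − 0.7050 = 0.0760.

Δ = 0.076c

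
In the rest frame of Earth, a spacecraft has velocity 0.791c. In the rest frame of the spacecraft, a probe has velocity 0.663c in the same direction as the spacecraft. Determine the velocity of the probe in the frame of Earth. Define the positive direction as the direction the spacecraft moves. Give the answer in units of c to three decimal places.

0.954c

With v = 0.791 and u' = 0.663 (in units of c),
u = (u' + v)/(1 + u'v/c²):
u = (0.663 + 0.791) / (1 + 0.663·0.791) = 1.4540/1.5244 = 0.9538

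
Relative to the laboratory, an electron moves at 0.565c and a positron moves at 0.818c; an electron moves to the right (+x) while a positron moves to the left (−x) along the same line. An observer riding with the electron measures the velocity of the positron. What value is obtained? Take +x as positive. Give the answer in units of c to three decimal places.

-0.946c

β_A = 0.565, β_B = -0.818.
Transform to A's frame with the inverse velocity-addition law: u' = (u − v)/(1 − uv/c²), taking u = β_B and v = β_A.
u' = (-0.818 − 0.565) / (1 − (0.565)(-0.818)) = -1.3830/1.4622 = -0.9459.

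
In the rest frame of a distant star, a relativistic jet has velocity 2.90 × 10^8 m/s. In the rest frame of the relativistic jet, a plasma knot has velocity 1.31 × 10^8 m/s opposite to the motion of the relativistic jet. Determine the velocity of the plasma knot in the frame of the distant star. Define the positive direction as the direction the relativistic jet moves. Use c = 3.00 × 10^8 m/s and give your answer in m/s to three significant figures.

In units of c (dividing by 3.00 × 10^8 m/s): v = 0.967, u' = -0.437.
u = (u' + v)/(1 + u'v/c²):
u = (-0.437 + 0.967) / (1 + (-0.437)·0.967) = 0.5300/0.5779 = 0.9171
Converting back: u = 0.9171 × 3.00 × 10^8 m/s.

+2.75 × 10^8 m/s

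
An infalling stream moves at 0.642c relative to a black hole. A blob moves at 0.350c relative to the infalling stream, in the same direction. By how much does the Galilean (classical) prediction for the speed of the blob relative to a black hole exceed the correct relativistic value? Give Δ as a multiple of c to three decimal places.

Δ = 0.182c

Galilean: u_cl = 0.350 + 0.642 = 0.9920.
Relativistic: u_rel = (0.350 + 0.642) / (1 + 0.350·0.642) = 0.9920/1.2247 = 0.8100.
Δ = 0.9920 − 0.8100 = 0.1820.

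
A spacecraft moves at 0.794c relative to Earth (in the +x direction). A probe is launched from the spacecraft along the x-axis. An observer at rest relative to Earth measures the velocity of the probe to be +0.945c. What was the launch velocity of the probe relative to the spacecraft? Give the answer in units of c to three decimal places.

+0.605c

Invert the composition law: u' = (u − v)/(1 − uv/c²).
u' = (0.945 − 0.794) / (1 − (0.945)(0.794)) = 0.1510/0.2497 = 0.6048.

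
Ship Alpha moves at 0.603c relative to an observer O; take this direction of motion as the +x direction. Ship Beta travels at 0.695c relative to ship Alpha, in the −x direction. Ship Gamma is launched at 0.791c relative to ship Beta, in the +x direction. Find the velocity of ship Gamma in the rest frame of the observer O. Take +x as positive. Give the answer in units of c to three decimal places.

+0.723c

Apply u = (u' + v)/(1 + u'v/c²) successively, working outward toward the observer O.
Start: velocity of ship Alpha relative to the observer O = 0.6030c.
Compose with ship Beta (u' = -0.695 in ship Alpha frame): u_1 = (-0.695 + 0.603) / (1 + (-0.695)·0.603) = -0.0920/0.5809 = -0.1584.
Compose with ship Gamma (u' = 0.791 in ship Beta frame): u_2 = (0.791 + (-0.158)) / (1 + 0.791·(-0.158)) = 0.6326/0.8747 = 0.7232.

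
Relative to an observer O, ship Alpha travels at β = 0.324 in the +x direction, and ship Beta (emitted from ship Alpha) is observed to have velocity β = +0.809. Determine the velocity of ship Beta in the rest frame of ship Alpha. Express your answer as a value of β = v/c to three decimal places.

Invert the composition law: u' = (u − v)/(1 − uv/c²).
u' = (0.809 − 0.324) / (1 − (0.809)(0.324)) = 0.4850/0.7379 = 0.6573.

β = +0.657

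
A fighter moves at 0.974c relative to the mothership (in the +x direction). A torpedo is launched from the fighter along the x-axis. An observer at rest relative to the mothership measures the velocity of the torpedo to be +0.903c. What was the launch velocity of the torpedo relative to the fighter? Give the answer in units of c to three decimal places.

Invert the composition law: u' = (u − v)/(1 − uv/c²).
u' = (0.903 − 0.974) / (1 − (0.903)(0.974)) = -0.0710/0.1205 = -0.5893.

-0.589c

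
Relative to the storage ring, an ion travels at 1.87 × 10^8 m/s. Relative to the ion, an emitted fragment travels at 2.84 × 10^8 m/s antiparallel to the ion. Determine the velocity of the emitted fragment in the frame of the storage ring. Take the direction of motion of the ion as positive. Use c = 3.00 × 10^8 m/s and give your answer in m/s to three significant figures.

In units of c (dividing by 3.00 × 10^8 m/s): v = 0.623, u' = -0.947.
u = (u' + v)/(1 + u'v/c²):
u = (-0.947 + 0.623) / (1 + (-0.947)·0.623) = -0.3233/0.4099 = -0.7888
(Galilean addition would give -0.323c.)
Converting back: u = -0.7888 × 3.00 × 10^8 m/s.

-2.37 × 10^8 m/s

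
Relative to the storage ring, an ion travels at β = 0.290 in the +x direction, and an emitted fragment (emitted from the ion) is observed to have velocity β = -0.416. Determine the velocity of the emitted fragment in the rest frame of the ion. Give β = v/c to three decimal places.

β = -0.630

Invert the composition law: u' = (u − v)/(1 − uv/c²).
u' = (-0.416 − 0.290) / (1 − (-0.416)(0.290)) = -0.7060/1.1206 = -0.6300.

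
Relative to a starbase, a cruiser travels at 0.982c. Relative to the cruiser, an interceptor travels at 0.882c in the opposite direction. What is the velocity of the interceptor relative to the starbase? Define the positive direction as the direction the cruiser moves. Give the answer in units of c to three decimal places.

With v = 0.982 and u' = -0.882 (in units of c),
u = (u' + v)/(1 + u'v/c²):
u = (-0.882 + 0.982) / (1 + (-0.882)·0.982) = 0.1000/0.1339 = 0.7470

+0.747c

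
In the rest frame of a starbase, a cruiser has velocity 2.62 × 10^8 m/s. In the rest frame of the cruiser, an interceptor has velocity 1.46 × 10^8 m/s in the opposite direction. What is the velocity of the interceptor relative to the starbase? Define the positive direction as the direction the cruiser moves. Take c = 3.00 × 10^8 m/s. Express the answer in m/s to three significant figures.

+2.02 × 10^8 m/s

In units of c (dividing by 3.00 × 10^8 m/s): v = 0.873, u' = -0.487.
u = (u' + v)/(1 + u'v/c²):
u = (-0.487 + 0.873) / (1 + (-0.487)·0.873) = 0.3867/0.5750 = 0.6725
Converting back: u = 0.6725 × 3.00 × 10^8 m/s.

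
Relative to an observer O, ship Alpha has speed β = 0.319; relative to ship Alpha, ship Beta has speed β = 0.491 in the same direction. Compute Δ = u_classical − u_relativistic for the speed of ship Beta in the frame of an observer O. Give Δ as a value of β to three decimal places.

Galilean: u_cl = 0.491 + 0.319 = 0.8100.
Relativistic: u_rel = (0.491 + 0.319) / (1 + 0.491·0.319) = 0.8100/1.1566 = 0.7003.
Δ = 0.8100 − 0.7003 = 0.1097.

Δ = 0.110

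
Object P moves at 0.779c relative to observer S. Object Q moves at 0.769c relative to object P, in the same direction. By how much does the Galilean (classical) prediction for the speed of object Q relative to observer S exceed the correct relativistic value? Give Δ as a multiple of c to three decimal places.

Galilean: u_cl = 0.769 + 0.779 = 1.5480.
Relativistic: u_rel = (0.769 + 0.779) / (1 + 0.769·0.779) = 1.5480/1.5991 = 0.9681.
Δ = 1.5480 − 0.9681 = 0.5799.
(The classical prediction exceeds c; the relativistic result does not.)

Δ = 0.580c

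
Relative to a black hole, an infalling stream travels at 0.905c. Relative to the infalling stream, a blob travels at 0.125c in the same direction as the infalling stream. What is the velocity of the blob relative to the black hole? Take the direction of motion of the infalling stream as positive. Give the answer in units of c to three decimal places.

With v = 0.905 and u' = 0.125 (in units of c),
u = (u' + v)/(1 + u'v/c²):
u = (0.125 + 0.905) / (1 + 0.125·0.905) = 1.0300/1.1131 = 0.9253
(Galilean addition would give +1.030c, exceeding c.)

0.925c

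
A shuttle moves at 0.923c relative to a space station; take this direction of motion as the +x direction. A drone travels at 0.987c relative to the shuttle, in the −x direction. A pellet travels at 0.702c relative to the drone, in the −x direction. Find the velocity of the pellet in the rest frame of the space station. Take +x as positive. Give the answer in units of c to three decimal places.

-0.944c

Apply u = (u' + v)/(1 + u'v/c²) successively, working outward toward the space station.
Start: velocity of the shuttle relative to the space station = 0.9230c.
Compose with the drone (u' = -0.987 in the shuttle frame): u_1 = (-0.987 + 0.923) / (1 + (-0.987)·0.923) = -0.0640/0.0890 = -0.7191.
Compose with the pellet (u' = -0.702 in the drone frame): u_2 = (-0.702 + (-0.719)) / (1 + (-0.702)·(-0.719)) = -1.4211/1.5048 = -0.9444.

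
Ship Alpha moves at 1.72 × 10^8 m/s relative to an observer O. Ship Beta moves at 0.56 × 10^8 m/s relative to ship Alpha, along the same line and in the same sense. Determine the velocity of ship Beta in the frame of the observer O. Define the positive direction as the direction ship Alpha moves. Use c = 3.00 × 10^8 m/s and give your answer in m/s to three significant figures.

2.06 × 10^8 m/s

In units of c (dividing by 3.00 × 10^8 m/s): v = 0.573, u' = 0.187.
u = (u' + v)/(1 + u'v/c²):
u = (0.187 + 0.573) / (1 + 0.187·0.573) = 0.7600/1.1070 = 0.6865
(Galilean addition would give +0.760c.)
Converting back: u = 0.6865 × 3.00 × 10^8 m/s.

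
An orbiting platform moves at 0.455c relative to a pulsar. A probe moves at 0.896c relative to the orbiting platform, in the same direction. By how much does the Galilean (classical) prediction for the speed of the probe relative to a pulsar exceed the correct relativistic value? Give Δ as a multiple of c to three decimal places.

Galilean: u_cl = 0.896 + 0.455 = 1.3510.
Relativistic: u_rel = (0.896 + 0.455) / (1 + 0.896·0.455) = 1.3510/1.4077 = 0.9597.
Δ = 1.3510 − 0.9597 = 0.3913.
(The classical prediction exceeds c; the relativistic result does not.)

Δ = 0.391c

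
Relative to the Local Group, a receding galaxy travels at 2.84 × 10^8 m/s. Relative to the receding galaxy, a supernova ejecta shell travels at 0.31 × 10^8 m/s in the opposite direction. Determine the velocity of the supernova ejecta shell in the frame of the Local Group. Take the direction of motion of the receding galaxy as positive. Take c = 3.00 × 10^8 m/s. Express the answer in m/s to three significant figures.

In units of c (dividing by 3.00 × 10^8 m/s): v = 0.947, u' = -0.103.
u = (u' + v)/(1 + u'v/c²):
u = (-0.103 + 0.947) / (1 + (-0.103)·0.947) = 0.8433/0.9022 = 0.9348
(Galilean addition would give +0.843c.)
Converting back: u = 0.9348 × 3.00 × 10^8 m/s.

+2.80 × 10^8 m/s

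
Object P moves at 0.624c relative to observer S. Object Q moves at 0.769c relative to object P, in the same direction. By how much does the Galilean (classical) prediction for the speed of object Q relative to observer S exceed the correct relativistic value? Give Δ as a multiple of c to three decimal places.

Δ = 0.452c

Galilean: u_cl = 0.769 + 0.624 = 1.3930.
Relativistic: u_rel = (0.769 + 0.624) / (1 + 0.769·0.624) = 1.3930/1.4799 = 0.9413.
Δ = 1.3930 − 0.9413 = 0.4517.
(The classical prediction exceeds c; the relativistic result does not.)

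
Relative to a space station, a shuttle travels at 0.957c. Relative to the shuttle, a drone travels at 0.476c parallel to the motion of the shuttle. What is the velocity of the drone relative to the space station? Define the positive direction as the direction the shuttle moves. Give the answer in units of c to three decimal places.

With v = 0.957 and u' = 0.476 (in units of c),
u = (u' + v)/(1 + u'v/c²):
u = (0.476 + 0.957) / (1 + 0.476·0.957) = 1.4330/1.4555 = 0.9845

0.985c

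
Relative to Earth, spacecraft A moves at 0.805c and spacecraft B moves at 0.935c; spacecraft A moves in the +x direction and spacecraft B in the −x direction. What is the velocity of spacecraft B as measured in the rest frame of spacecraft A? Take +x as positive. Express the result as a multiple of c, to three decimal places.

β_A = 0.805, β_B = -0.935.
Transform to A's frame with the inverse velocity-addition law: u' = (u − v)/(1 − uv/c²), taking u = β_B and v = β_A.
u' = (-0.935 − 0.805) / (1 − (0.805)(-0.935)) = -1.7400/1.7527 = -0.9928.

-0.993c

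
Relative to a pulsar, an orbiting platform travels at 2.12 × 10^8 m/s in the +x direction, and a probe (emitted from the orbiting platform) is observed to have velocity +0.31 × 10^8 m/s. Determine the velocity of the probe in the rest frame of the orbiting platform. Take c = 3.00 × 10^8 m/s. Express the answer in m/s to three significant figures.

v = 0.707c, u = 0.103c.
Invert the composition law: u' = (u − v)/(1 − uv/c²).
u' = (0.103 − 0.707) / (1 − (0.103)(0.707)) = -0.6033/0.9270 = -0.6509.
u' = -0.6509 × 3.00 × 10^8 m/s.

-1.95 × 10^8 m/s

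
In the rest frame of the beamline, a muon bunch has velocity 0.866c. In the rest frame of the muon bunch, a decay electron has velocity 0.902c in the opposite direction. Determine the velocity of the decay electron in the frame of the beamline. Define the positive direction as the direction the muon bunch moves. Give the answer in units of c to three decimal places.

With v = 0.866 and u' = -0.902 (in units of c),
u = (u' + v)/(1 + u'v/c²):
u = (-0.902 + 0.866) / (1 + (-0.902)·0.866) = -0.0360/0.2189 = -0.1645

-0.164c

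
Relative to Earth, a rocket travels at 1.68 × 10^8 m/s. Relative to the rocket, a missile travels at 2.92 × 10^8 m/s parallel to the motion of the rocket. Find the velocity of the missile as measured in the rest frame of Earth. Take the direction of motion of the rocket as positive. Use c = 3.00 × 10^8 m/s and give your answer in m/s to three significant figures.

2.98 × 10^8 m/s

In units of c (dividing by 3.00 × 10^8 m/s): v = 0.560, u' = 0.973.
u = (u' + v)/(1 + u'v/c²):
u = (0.973 + 0.560) / (1 + 0.973·0.560) = 1.5333/1.5451 = 0.9924
(Galilean addition would give +1.533c, exceeding c.)
Converting back: u = 0.9924 × 3.00 × 10^8 m/s.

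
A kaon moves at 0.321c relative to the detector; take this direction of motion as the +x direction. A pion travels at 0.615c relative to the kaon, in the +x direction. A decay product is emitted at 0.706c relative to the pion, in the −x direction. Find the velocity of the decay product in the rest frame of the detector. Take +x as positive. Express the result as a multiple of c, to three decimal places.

Apply u = (u' + v)/(1 + u'v/c²) successively, working outward toward the detector.
Start: velocity of the kaon relative to the detector = 0.3210c.
Compose with the pion (u' = 0.615 in the kaon frame): u_1 = (0.615 + 0.321) / (1 + 0.615·0.321) = 0.9360/1.1974 = 0.7817.
Compose with the decay product (u' = -0.706 in the pion frame): u_2 = (-0.706 + 0.782) / (1 + (-0.706)·0.782) = 0.0757/0.4481 = 0.1689.

+0.169c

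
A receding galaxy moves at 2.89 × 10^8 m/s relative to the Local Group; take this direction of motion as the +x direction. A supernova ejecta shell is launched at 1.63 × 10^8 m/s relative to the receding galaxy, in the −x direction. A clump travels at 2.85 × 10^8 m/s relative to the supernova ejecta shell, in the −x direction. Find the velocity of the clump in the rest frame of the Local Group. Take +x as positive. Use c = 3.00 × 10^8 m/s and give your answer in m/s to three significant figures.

-1.27 × 10^8 m/s

Apply u = (u' + v)/(1 + u'v/c²) successively, working outward toward the Local Group.
(Dividing each given speed by c = 3.00 × 10^8 m/s to work in units of c.)
Start: velocity of the receding galaxy relative to the Local Group = 0.9633c.
Compose with the supernova ejecta shell (u' = -0.543 in the receding galaxy frame): u_1 = (-0.543 + 0.963) / (1 + (-0.543)·0.963) = 0.4200/0.4766 = 0.8813.
Compose with the clump (u' = -0.950 in the supernova ejecta shell frame): u_2 = (-0.950 + 0.881) / (1 + (-0.950)·0.881) = -0.0687/0.1628 = -0.4222.
So u = -0.4222 × 3.00 × 10^8 m/s.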